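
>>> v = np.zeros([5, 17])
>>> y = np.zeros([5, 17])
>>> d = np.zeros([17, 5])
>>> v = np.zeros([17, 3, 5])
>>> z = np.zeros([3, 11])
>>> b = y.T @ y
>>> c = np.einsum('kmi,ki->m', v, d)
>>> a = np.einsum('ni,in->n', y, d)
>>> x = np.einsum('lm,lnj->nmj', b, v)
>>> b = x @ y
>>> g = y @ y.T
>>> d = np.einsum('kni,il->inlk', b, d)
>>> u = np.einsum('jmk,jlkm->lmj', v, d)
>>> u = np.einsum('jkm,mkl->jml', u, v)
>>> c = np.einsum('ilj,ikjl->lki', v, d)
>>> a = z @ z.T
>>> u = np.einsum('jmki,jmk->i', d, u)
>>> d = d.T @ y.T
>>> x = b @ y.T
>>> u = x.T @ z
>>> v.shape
(17, 3, 5)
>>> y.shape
(5, 17)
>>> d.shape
(3, 5, 17, 5)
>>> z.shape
(3, 11)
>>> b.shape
(3, 17, 17)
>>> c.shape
(3, 17, 17)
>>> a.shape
(3, 3)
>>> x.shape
(3, 17, 5)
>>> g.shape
(5, 5)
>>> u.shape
(5, 17, 11)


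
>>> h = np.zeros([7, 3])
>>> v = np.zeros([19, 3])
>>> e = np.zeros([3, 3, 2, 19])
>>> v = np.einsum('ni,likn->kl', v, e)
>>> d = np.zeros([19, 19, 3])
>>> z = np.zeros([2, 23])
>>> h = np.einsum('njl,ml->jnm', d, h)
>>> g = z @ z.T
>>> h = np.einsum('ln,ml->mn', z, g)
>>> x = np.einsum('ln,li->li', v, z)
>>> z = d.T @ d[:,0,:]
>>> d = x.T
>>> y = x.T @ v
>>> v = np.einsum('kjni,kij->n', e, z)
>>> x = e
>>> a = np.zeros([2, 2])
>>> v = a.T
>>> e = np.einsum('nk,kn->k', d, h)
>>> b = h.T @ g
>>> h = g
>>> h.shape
(2, 2)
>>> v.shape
(2, 2)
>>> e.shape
(2,)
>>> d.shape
(23, 2)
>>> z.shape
(3, 19, 3)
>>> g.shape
(2, 2)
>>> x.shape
(3, 3, 2, 19)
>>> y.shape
(23, 3)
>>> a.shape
(2, 2)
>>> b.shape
(23, 2)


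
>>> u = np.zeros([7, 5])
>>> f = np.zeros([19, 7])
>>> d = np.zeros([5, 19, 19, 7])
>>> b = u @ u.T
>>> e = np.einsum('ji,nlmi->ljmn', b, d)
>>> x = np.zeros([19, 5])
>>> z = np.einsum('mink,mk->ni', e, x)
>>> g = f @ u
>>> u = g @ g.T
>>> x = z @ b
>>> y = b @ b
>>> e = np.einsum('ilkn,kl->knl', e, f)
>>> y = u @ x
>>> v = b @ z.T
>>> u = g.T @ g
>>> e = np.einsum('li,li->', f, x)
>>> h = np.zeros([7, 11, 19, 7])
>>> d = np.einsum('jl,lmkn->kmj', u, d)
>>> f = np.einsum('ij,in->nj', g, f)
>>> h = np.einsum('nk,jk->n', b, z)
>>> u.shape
(5, 5)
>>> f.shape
(7, 5)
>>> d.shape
(19, 19, 5)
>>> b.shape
(7, 7)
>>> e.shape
()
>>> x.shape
(19, 7)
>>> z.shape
(19, 7)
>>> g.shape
(19, 5)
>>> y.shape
(19, 7)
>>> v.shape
(7, 19)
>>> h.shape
(7,)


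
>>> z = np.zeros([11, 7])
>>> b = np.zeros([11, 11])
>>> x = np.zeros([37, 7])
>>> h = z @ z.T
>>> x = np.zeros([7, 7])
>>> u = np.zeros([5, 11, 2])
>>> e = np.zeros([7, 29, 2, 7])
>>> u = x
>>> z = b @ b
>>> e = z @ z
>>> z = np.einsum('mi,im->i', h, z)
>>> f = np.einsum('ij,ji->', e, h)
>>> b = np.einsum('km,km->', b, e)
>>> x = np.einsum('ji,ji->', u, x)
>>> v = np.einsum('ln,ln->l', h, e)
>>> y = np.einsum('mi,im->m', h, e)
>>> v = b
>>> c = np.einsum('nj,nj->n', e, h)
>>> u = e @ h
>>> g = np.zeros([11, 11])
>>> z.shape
(11,)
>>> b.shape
()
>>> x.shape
()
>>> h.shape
(11, 11)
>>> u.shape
(11, 11)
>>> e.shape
(11, 11)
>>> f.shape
()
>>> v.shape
()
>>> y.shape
(11,)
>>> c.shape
(11,)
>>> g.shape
(11, 11)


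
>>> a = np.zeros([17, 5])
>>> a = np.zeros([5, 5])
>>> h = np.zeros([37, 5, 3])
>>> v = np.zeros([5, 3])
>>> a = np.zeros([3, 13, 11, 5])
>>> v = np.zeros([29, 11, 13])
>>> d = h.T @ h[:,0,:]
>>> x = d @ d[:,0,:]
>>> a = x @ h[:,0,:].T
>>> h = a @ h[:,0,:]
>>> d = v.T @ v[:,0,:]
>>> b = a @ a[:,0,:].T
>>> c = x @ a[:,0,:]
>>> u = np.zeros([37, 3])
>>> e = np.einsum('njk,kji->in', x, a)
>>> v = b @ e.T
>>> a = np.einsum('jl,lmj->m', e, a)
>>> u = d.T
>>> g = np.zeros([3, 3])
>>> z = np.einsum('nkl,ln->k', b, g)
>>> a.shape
(5,)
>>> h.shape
(3, 5, 3)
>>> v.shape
(3, 5, 37)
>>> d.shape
(13, 11, 13)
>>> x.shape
(3, 5, 3)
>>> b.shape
(3, 5, 3)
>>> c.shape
(3, 5, 37)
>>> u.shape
(13, 11, 13)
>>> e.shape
(37, 3)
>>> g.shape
(3, 3)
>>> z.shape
(5,)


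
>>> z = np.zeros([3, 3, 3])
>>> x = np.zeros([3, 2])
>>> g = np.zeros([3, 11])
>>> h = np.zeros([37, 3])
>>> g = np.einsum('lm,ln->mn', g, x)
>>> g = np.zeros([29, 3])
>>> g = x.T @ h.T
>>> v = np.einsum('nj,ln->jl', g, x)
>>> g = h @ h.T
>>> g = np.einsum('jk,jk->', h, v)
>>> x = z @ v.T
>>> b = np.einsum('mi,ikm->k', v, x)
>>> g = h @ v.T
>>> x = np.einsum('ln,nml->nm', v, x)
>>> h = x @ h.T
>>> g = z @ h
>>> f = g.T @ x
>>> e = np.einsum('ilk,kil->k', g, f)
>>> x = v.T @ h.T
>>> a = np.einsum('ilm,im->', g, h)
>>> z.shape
(3, 3, 3)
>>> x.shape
(3, 3)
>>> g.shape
(3, 3, 37)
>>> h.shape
(3, 37)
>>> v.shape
(37, 3)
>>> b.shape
(3,)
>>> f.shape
(37, 3, 3)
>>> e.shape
(37,)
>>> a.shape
()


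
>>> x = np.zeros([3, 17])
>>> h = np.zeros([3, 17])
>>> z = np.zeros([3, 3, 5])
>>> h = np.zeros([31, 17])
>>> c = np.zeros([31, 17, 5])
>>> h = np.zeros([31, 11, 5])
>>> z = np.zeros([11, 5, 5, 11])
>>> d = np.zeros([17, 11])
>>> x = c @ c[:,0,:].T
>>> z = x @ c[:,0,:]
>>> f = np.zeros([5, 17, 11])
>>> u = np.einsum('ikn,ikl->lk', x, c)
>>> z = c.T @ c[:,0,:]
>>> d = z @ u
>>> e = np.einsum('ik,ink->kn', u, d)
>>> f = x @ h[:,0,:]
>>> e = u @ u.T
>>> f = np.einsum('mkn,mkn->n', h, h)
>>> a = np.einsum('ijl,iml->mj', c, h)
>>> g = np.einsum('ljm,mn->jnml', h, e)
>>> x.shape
(31, 17, 31)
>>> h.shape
(31, 11, 5)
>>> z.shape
(5, 17, 5)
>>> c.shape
(31, 17, 5)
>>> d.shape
(5, 17, 17)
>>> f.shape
(5,)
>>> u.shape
(5, 17)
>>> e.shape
(5, 5)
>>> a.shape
(11, 17)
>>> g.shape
(11, 5, 5, 31)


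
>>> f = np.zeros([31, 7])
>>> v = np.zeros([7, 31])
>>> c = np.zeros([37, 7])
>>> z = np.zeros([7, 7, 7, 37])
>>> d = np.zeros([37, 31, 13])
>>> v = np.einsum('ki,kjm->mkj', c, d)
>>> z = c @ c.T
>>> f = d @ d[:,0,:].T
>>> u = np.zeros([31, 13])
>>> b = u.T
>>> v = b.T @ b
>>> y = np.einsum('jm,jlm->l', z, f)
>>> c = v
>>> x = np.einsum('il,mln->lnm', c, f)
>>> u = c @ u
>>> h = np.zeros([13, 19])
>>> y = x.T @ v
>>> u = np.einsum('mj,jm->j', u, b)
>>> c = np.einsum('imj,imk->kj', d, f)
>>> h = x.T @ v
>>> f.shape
(37, 31, 37)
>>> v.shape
(31, 31)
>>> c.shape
(37, 13)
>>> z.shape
(37, 37)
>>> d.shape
(37, 31, 13)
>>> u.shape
(13,)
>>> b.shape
(13, 31)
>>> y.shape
(37, 37, 31)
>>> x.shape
(31, 37, 37)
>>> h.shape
(37, 37, 31)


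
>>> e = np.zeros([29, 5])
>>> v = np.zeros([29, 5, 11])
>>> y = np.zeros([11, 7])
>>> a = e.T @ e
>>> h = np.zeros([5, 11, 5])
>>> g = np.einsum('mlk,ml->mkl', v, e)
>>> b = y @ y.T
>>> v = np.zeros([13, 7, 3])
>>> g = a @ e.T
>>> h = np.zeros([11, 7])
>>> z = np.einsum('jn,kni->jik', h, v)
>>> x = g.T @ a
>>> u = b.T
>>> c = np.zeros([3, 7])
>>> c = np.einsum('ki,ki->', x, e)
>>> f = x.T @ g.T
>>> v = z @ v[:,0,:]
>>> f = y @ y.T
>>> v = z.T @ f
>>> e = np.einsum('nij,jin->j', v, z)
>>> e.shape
(11,)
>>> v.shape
(13, 3, 11)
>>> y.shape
(11, 7)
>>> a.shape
(5, 5)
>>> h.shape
(11, 7)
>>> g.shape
(5, 29)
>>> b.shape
(11, 11)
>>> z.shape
(11, 3, 13)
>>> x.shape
(29, 5)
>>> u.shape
(11, 11)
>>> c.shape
()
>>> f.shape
(11, 11)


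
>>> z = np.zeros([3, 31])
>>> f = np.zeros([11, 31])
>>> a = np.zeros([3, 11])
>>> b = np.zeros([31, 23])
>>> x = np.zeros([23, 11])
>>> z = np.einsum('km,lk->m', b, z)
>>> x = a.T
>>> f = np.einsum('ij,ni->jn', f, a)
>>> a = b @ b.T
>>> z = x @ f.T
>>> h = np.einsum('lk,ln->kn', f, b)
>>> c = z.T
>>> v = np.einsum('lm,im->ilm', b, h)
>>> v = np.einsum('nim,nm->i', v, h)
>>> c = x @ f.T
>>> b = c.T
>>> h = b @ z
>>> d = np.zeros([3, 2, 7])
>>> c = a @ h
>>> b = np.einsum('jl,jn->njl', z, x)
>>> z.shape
(11, 31)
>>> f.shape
(31, 3)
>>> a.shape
(31, 31)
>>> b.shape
(3, 11, 31)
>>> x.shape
(11, 3)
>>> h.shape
(31, 31)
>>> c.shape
(31, 31)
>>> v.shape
(31,)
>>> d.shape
(3, 2, 7)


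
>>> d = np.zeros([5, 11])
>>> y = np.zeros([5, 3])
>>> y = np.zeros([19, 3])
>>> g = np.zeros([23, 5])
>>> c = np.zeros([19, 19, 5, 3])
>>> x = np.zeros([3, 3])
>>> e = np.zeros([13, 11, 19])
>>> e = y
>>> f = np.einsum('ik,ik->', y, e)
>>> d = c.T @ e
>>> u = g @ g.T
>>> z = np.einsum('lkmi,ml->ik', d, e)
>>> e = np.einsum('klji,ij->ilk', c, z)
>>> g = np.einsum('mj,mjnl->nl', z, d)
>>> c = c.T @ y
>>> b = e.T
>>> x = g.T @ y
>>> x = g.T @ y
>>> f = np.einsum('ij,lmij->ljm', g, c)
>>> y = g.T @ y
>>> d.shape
(3, 5, 19, 3)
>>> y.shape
(3, 3)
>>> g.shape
(19, 3)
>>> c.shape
(3, 5, 19, 3)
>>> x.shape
(3, 3)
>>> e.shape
(3, 19, 19)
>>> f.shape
(3, 3, 5)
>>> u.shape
(23, 23)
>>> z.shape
(3, 5)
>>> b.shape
(19, 19, 3)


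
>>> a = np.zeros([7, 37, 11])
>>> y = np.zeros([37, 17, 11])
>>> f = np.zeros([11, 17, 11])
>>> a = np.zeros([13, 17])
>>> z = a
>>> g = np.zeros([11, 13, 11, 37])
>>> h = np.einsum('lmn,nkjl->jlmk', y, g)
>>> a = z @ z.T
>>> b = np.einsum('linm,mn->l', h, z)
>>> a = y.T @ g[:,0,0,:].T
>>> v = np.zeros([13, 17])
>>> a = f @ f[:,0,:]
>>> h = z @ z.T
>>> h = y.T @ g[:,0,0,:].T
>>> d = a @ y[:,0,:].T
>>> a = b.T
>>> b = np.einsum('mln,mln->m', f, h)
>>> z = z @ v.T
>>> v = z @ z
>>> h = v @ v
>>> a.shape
(11,)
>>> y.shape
(37, 17, 11)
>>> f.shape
(11, 17, 11)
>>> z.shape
(13, 13)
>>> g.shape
(11, 13, 11, 37)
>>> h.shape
(13, 13)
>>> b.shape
(11,)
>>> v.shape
(13, 13)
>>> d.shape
(11, 17, 37)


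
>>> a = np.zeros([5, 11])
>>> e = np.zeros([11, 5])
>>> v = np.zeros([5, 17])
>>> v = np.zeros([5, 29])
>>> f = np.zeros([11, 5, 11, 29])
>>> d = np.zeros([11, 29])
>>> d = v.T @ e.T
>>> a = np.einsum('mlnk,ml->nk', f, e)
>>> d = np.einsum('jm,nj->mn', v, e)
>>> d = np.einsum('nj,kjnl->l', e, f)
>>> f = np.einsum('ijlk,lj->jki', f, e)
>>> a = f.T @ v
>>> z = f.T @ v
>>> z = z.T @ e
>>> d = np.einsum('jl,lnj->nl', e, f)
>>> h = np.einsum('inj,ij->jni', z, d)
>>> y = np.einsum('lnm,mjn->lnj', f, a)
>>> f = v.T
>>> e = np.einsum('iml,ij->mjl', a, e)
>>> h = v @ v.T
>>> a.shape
(11, 29, 29)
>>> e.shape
(29, 5, 29)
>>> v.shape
(5, 29)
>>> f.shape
(29, 5)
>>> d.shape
(29, 5)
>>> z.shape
(29, 29, 5)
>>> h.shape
(5, 5)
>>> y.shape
(5, 29, 29)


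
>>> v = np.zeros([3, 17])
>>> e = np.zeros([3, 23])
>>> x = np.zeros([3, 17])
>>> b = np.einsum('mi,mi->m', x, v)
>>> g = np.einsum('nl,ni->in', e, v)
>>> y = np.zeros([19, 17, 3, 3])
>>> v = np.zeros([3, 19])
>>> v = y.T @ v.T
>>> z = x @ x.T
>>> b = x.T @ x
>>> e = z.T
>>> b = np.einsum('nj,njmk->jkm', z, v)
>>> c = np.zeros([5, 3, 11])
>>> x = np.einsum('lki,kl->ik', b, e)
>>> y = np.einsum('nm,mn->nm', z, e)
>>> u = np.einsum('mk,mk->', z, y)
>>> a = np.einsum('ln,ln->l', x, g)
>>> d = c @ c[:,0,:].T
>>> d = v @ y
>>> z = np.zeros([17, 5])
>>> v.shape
(3, 3, 17, 3)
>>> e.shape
(3, 3)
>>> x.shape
(17, 3)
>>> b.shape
(3, 3, 17)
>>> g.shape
(17, 3)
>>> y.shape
(3, 3)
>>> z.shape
(17, 5)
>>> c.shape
(5, 3, 11)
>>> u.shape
()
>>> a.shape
(17,)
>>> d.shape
(3, 3, 17, 3)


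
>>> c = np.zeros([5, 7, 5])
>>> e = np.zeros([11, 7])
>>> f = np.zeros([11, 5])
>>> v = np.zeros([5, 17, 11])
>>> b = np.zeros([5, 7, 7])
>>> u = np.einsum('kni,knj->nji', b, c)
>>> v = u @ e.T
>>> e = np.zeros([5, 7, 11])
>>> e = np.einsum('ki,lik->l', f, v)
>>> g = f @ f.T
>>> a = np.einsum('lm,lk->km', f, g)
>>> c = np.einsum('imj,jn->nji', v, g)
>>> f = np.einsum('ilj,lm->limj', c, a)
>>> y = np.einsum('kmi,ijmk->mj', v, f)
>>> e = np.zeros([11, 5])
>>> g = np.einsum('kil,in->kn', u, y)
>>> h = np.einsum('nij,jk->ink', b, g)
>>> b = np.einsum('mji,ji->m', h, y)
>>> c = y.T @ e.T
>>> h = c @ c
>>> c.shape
(11, 11)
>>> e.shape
(11, 5)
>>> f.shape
(11, 11, 5, 7)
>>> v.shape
(7, 5, 11)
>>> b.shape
(7,)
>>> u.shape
(7, 5, 7)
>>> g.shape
(7, 11)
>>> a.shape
(11, 5)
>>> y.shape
(5, 11)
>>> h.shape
(11, 11)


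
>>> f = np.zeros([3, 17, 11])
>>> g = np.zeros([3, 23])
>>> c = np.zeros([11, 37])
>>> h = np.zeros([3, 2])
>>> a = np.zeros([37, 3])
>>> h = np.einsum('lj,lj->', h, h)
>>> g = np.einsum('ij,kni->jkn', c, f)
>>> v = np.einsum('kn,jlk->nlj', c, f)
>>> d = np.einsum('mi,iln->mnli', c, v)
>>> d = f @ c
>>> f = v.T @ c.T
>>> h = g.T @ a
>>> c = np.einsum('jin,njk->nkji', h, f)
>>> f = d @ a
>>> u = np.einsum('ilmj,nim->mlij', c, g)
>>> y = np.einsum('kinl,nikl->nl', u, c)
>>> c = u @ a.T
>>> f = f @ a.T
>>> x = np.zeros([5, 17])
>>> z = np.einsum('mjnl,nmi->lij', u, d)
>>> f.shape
(3, 17, 37)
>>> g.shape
(37, 3, 17)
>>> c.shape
(17, 11, 3, 37)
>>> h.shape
(17, 3, 3)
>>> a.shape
(37, 3)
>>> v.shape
(37, 17, 3)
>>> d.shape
(3, 17, 37)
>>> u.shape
(17, 11, 3, 3)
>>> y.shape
(3, 3)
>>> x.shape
(5, 17)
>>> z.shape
(3, 37, 11)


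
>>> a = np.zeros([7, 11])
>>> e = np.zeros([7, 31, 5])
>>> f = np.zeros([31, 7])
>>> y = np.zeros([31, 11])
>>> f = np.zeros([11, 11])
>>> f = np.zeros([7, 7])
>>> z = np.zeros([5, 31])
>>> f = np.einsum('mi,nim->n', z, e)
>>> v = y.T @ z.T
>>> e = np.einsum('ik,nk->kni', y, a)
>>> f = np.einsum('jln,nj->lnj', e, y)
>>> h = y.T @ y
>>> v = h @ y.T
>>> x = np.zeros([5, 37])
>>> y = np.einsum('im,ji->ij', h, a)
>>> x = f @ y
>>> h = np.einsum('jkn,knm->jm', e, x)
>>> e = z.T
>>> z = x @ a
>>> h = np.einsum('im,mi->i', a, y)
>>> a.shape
(7, 11)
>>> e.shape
(31, 5)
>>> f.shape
(7, 31, 11)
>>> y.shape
(11, 7)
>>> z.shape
(7, 31, 11)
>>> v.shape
(11, 31)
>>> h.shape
(7,)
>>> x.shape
(7, 31, 7)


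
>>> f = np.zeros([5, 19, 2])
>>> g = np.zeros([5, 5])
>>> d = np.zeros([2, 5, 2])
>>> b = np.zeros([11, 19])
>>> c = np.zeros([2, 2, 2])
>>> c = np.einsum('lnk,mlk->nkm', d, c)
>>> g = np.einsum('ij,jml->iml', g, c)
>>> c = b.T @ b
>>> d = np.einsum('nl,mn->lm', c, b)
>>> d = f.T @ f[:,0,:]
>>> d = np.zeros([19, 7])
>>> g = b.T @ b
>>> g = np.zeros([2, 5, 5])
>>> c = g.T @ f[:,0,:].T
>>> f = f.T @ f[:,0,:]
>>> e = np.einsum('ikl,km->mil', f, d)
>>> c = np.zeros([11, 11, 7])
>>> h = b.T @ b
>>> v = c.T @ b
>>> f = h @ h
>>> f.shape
(19, 19)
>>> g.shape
(2, 5, 5)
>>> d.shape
(19, 7)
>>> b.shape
(11, 19)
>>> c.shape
(11, 11, 7)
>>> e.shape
(7, 2, 2)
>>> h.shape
(19, 19)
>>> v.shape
(7, 11, 19)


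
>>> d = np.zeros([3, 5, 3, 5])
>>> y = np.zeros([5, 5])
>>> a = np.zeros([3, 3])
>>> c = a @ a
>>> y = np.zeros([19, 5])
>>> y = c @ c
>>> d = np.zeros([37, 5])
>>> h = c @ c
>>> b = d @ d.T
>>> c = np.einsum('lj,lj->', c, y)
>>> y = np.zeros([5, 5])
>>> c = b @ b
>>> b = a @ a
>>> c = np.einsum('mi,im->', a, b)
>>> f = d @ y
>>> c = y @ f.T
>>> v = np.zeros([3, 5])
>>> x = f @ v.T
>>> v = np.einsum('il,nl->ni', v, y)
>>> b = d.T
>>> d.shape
(37, 5)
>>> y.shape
(5, 5)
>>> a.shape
(3, 3)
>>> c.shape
(5, 37)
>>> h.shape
(3, 3)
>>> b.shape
(5, 37)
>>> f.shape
(37, 5)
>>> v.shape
(5, 3)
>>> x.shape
(37, 3)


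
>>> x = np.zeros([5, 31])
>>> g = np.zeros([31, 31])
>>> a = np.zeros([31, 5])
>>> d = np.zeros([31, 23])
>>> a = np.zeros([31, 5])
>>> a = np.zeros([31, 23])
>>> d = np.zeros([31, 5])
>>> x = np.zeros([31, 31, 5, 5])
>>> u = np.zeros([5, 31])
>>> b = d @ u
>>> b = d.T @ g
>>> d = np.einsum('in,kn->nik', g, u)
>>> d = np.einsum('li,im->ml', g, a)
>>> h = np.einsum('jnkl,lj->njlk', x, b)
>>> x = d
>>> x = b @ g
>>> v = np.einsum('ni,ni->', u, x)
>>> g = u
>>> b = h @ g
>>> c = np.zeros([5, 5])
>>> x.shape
(5, 31)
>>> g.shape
(5, 31)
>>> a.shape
(31, 23)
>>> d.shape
(23, 31)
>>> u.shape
(5, 31)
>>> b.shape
(31, 31, 5, 31)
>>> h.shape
(31, 31, 5, 5)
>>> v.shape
()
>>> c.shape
(5, 5)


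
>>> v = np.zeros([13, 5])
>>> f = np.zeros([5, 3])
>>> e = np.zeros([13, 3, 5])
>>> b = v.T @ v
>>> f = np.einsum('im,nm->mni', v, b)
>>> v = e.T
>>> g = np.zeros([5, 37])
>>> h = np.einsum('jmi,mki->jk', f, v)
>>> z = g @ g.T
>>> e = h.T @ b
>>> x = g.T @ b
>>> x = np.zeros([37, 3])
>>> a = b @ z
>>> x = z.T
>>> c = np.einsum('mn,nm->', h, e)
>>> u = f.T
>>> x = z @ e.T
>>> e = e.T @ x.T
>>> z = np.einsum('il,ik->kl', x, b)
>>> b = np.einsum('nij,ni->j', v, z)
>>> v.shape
(5, 3, 13)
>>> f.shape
(5, 5, 13)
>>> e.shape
(5, 5)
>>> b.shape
(13,)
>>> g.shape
(5, 37)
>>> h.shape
(5, 3)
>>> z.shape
(5, 3)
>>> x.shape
(5, 3)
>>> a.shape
(5, 5)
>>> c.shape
()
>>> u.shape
(13, 5, 5)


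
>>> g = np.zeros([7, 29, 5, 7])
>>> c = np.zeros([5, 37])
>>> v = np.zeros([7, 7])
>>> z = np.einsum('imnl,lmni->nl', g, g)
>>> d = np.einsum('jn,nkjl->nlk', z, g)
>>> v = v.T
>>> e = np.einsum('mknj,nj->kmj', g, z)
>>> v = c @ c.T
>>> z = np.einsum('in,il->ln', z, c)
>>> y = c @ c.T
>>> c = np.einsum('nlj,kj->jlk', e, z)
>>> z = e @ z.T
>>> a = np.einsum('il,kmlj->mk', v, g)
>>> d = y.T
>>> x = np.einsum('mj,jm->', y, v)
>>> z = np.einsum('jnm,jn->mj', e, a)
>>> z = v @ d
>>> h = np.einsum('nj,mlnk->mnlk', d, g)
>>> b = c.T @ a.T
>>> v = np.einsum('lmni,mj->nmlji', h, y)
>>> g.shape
(7, 29, 5, 7)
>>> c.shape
(7, 7, 37)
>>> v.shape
(29, 5, 7, 5, 7)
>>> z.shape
(5, 5)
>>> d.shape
(5, 5)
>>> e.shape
(29, 7, 7)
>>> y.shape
(5, 5)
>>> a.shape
(29, 7)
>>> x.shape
()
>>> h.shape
(7, 5, 29, 7)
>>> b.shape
(37, 7, 29)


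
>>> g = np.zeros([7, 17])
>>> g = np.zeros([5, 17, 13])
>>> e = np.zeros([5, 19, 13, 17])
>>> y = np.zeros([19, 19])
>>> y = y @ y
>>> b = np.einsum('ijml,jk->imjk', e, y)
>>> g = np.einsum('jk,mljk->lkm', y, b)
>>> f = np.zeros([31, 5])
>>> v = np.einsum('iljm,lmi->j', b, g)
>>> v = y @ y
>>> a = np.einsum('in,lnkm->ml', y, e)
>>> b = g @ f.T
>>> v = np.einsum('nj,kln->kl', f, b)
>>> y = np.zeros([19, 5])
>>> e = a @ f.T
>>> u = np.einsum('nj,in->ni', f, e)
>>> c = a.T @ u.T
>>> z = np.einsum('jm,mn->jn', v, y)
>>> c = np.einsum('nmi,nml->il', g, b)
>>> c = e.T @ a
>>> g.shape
(13, 19, 5)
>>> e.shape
(17, 31)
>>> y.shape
(19, 5)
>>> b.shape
(13, 19, 31)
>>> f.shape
(31, 5)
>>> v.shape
(13, 19)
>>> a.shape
(17, 5)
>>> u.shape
(31, 17)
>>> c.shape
(31, 5)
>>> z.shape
(13, 5)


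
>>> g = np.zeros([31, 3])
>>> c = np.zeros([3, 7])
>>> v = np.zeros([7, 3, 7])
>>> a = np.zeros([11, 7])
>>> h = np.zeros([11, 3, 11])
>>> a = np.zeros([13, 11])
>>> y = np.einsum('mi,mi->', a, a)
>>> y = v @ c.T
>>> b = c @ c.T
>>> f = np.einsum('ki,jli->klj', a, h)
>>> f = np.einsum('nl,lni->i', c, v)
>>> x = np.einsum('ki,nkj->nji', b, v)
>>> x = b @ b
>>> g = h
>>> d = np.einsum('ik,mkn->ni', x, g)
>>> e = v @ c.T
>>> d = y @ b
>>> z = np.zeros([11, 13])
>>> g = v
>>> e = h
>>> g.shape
(7, 3, 7)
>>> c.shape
(3, 7)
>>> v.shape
(7, 3, 7)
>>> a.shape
(13, 11)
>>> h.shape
(11, 3, 11)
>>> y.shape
(7, 3, 3)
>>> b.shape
(3, 3)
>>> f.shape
(7,)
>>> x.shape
(3, 3)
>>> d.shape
(7, 3, 3)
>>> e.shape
(11, 3, 11)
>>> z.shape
(11, 13)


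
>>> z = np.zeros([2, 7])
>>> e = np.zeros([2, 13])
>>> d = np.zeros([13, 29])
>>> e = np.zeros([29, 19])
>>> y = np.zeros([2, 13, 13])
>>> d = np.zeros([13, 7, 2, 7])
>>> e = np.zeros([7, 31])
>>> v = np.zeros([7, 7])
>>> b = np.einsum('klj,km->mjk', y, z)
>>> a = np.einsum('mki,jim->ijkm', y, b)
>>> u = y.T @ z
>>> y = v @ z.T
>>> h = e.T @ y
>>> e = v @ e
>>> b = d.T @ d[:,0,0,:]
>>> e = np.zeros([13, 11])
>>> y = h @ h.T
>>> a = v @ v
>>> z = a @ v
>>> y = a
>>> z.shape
(7, 7)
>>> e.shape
(13, 11)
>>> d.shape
(13, 7, 2, 7)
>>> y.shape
(7, 7)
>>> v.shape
(7, 7)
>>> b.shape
(7, 2, 7, 7)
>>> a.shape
(7, 7)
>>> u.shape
(13, 13, 7)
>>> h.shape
(31, 2)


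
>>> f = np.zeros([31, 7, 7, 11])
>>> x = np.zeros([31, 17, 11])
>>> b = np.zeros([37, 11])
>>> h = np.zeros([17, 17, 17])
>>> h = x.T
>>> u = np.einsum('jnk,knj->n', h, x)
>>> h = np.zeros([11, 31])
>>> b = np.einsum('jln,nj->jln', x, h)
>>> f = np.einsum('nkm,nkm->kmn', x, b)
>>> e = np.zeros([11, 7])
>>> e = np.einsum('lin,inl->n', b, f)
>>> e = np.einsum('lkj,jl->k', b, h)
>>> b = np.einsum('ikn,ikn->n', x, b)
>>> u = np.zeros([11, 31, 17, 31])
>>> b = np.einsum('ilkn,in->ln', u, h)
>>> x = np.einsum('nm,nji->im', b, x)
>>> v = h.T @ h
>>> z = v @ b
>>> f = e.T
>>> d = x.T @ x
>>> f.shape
(17,)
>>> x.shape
(11, 31)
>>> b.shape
(31, 31)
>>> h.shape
(11, 31)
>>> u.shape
(11, 31, 17, 31)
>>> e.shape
(17,)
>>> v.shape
(31, 31)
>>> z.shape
(31, 31)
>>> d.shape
(31, 31)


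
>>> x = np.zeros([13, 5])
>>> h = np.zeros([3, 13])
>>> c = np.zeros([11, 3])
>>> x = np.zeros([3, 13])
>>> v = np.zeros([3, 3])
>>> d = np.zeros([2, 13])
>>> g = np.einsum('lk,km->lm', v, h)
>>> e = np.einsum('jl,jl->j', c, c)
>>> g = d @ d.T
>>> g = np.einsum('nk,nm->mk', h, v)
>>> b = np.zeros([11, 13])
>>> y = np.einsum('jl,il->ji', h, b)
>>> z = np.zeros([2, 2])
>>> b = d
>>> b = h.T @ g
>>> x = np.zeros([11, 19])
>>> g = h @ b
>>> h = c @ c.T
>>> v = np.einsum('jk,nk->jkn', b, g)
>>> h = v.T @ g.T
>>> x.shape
(11, 19)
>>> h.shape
(3, 13, 3)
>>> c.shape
(11, 3)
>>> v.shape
(13, 13, 3)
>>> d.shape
(2, 13)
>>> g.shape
(3, 13)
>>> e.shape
(11,)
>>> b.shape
(13, 13)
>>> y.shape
(3, 11)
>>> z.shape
(2, 2)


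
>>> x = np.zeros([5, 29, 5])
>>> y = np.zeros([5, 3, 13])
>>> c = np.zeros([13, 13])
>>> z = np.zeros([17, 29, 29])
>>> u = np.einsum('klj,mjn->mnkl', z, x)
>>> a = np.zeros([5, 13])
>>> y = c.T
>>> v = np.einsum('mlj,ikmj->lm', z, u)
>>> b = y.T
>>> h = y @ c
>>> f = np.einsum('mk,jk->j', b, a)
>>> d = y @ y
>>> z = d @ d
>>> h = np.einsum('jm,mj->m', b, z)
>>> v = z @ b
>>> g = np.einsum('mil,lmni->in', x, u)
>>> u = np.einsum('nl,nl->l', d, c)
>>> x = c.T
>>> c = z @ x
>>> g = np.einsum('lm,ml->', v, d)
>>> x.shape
(13, 13)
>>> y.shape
(13, 13)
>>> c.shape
(13, 13)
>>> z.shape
(13, 13)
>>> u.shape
(13,)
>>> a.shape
(5, 13)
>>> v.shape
(13, 13)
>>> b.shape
(13, 13)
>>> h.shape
(13,)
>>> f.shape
(5,)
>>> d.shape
(13, 13)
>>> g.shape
()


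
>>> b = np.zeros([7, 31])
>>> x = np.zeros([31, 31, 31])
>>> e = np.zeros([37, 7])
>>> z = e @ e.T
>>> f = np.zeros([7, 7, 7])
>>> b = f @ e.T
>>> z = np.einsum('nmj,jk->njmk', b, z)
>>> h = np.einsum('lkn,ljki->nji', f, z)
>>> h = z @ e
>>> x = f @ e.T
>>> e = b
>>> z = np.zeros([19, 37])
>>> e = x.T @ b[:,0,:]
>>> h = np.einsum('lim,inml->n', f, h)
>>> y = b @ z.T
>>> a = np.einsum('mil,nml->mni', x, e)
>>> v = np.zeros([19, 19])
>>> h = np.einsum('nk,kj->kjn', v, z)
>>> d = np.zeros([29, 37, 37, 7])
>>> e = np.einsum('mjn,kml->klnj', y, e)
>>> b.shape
(7, 7, 37)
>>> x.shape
(7, 7, 37)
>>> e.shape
(37, 37, 19, 7)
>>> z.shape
(19, 37)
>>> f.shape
(7, 7, 7)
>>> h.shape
(19, 37, 19)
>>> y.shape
(7, 7, 19)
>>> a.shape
(7, 37, 7)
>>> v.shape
(19, 19)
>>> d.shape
(29, 37, 37, 7)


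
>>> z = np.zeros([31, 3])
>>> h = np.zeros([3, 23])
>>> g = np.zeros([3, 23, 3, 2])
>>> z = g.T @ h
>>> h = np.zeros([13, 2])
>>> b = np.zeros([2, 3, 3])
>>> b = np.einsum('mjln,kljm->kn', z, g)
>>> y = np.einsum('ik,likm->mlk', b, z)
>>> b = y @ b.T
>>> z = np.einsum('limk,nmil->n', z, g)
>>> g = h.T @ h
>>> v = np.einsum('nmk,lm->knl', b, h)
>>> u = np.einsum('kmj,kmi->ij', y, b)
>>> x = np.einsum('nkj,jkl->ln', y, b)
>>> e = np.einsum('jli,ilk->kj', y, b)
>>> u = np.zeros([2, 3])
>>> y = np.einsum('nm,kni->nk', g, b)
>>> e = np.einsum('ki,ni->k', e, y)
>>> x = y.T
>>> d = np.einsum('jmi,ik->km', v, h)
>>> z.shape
(3,)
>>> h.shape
(13, 2)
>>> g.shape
(2, 2)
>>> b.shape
(23, 2, 3)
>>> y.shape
(2, 23)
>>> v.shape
(3, 23, 13)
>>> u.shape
(2, 3)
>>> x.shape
(23, 2)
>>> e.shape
(3,)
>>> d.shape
(2, 23)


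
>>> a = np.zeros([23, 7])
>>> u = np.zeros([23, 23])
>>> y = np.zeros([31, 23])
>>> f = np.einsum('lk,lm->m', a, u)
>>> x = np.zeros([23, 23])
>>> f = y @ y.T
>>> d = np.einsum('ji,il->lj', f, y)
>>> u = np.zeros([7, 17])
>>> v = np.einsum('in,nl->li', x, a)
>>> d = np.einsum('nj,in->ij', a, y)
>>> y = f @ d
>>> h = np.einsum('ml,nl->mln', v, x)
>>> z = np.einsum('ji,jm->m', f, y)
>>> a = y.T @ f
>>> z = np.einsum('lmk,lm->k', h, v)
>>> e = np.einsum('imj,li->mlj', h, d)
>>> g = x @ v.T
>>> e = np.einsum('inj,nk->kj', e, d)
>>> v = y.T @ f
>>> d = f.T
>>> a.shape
(7, 31)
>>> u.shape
(7, 17)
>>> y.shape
(31, 7)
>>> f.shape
(31, 31)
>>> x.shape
(23, 23)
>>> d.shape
(31, 31)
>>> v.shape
(7, 31)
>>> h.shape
(7, 23, 23)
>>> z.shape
(23,)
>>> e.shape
(7, 23)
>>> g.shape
(23, 7)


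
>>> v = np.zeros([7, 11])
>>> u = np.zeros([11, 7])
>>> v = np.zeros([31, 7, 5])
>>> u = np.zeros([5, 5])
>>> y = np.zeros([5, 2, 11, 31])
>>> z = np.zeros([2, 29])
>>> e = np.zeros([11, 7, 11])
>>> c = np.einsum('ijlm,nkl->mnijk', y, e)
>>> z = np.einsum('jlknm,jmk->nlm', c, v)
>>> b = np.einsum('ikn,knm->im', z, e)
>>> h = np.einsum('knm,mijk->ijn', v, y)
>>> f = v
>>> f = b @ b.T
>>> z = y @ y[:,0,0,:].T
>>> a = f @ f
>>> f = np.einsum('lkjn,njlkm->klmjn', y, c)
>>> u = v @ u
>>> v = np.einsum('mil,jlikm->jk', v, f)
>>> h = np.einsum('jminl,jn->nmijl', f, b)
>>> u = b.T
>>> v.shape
(2, 11)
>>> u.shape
(11, 2)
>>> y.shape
(5, 2, 11, 31)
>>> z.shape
(5, 2, 11, 5)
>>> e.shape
(11, 7, 11)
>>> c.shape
(31, 11, 5, 2, 7)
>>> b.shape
(2, 11)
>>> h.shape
(11, 5, 7, 2, 31)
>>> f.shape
(2, 5, 7, 11, 31)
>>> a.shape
(2, 2)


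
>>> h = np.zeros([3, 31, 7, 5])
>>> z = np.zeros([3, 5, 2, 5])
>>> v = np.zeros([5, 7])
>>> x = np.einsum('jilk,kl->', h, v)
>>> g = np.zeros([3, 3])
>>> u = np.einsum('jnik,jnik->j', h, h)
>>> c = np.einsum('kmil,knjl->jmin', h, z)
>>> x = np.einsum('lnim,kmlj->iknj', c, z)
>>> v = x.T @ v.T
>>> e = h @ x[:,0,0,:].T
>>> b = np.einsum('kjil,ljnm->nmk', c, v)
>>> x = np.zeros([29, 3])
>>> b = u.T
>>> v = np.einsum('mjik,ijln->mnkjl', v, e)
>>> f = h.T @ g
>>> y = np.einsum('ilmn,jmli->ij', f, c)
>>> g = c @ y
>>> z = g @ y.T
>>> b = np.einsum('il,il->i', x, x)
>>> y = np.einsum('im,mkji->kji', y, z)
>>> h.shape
(3, 31, 7, 5)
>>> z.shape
(2, 31, 7, 5)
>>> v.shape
(5, 7, 5, 31, 7)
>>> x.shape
(29, 3)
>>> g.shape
(2, 31, 7, 2)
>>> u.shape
(3,)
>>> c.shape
(2, 31, 7, 5)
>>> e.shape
(3, 31, 7, 7)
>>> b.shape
(29,)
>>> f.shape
(5, 7, 31, 3)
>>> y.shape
(31, 7, 5)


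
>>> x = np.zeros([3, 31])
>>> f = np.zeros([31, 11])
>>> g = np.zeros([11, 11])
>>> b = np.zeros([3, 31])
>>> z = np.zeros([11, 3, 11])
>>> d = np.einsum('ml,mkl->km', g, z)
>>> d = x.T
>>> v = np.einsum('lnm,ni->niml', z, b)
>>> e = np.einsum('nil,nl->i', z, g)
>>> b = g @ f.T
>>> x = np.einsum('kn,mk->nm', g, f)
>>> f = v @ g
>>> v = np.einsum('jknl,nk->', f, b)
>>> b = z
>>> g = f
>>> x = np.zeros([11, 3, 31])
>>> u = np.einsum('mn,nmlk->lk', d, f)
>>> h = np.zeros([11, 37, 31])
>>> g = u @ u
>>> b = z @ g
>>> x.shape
(11, 3, 31)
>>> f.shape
(3, 31, 11, 11)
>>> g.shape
(11, 11)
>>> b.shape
(11, 3, 11)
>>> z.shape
(11, 3, 11)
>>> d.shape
(31, 3)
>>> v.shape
()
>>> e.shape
(3,)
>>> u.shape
(11, 11)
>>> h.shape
(11, 37, 31)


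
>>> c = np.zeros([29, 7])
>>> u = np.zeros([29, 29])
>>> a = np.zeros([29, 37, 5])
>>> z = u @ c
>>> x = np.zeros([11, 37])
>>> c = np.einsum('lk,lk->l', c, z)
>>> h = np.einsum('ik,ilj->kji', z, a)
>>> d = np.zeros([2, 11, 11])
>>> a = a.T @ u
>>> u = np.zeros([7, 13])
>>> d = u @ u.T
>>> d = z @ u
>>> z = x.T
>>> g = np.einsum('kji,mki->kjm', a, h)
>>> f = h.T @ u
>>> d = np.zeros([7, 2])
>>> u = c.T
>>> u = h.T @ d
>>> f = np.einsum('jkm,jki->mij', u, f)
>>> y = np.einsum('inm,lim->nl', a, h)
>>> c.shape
(29,)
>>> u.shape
(29, 5, 2)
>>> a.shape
(5, 37, 29)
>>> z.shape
(37, 11)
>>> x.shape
(11, 37)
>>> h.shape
(7, 5, 29)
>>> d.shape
(7, 2)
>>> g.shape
(5, 37, 7)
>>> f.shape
(2, 13, 29)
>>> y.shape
(37, 7)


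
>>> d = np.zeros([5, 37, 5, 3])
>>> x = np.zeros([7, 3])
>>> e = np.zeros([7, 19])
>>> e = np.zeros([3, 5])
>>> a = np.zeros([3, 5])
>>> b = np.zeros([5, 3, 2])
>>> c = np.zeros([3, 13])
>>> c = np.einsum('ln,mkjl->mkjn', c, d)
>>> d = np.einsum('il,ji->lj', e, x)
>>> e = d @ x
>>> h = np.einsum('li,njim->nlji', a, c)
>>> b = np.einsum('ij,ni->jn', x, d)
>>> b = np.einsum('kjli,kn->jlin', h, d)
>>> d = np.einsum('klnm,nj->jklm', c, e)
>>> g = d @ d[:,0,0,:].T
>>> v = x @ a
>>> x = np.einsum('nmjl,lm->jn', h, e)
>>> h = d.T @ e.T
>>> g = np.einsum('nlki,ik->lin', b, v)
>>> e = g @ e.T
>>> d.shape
(3, 5, 37, 13)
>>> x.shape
(37, 5)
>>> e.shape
(37, 7, 5)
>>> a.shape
(3, 5)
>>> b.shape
(3, 37, 5, 7)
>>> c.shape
(5, 37, 5, 13)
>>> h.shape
(13, 37, 5, 5)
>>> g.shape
(37, 7, 3)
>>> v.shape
(7, 5)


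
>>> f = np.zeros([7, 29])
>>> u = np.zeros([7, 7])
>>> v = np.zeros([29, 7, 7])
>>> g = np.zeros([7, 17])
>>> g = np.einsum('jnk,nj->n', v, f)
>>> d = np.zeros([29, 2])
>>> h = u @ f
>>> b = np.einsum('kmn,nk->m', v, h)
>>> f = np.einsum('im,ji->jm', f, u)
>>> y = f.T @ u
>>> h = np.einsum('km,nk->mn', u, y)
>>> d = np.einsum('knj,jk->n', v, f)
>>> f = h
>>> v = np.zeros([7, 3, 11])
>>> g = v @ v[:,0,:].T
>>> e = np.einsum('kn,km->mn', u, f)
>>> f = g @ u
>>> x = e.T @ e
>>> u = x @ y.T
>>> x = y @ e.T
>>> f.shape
(7, 3, 7)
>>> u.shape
(7, 29)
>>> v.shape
(7, 3, 11)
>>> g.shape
(7, 3, 7)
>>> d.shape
(7,)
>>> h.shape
(7, 29)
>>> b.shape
(7,)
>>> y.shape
(29, 7)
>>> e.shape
(29, 7)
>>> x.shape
(29, 29)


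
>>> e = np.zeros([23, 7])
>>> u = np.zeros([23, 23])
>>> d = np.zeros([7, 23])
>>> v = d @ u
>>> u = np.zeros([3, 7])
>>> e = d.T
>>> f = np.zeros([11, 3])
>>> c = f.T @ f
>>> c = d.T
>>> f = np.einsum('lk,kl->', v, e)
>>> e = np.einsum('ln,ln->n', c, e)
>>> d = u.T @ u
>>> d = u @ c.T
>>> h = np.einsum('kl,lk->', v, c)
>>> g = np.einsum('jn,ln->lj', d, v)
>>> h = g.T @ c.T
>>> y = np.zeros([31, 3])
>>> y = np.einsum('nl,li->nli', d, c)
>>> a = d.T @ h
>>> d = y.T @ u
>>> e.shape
(7,)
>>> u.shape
(3, 7)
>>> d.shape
(7, 23, 7)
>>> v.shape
(7, 23)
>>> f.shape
()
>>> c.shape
(23, 7)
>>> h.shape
(3, 23)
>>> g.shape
(7, 3)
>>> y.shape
(3, 23, 7)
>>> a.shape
(23, 23)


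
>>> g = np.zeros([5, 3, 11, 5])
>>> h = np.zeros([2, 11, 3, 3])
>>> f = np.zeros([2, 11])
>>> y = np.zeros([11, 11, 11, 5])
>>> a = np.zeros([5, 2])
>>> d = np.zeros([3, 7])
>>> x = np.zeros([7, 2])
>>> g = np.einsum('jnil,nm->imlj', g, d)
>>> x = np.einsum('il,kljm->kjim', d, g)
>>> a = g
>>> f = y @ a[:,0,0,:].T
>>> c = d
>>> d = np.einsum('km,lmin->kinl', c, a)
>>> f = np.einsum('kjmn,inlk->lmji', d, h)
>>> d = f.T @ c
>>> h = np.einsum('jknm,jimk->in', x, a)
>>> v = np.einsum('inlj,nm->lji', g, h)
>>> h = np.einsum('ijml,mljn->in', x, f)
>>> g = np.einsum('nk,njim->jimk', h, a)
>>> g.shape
(7, 5, 5, 2)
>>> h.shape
(11, 2)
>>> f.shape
(3, 5, 5, 2)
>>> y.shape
(11, 11, 11, 5)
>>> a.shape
(11, 7, 5, 5)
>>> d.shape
(2, 5, 5, 7)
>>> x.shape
(11, 5, 3, 5)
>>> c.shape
(3, 7)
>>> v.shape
(5, 5, 11)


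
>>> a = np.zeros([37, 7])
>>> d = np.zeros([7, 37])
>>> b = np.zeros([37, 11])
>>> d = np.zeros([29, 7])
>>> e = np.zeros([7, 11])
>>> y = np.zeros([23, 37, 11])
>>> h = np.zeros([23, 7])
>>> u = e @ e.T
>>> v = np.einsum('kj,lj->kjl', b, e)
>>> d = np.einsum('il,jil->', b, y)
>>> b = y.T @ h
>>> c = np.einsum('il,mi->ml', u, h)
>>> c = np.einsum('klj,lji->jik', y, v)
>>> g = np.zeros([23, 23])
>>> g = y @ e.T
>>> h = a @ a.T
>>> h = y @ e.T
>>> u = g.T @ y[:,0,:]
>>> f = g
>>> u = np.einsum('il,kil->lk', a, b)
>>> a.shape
(37, 7)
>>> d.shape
()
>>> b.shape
(11, 37, 7)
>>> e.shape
(7, 11)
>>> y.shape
(23, 37, 11)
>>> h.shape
(23, 37, 7)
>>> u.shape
(7, 11)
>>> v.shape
(37, 11, 7)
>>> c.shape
(11, 7, 23)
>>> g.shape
(23, 37, 7)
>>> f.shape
(23, 37, 7)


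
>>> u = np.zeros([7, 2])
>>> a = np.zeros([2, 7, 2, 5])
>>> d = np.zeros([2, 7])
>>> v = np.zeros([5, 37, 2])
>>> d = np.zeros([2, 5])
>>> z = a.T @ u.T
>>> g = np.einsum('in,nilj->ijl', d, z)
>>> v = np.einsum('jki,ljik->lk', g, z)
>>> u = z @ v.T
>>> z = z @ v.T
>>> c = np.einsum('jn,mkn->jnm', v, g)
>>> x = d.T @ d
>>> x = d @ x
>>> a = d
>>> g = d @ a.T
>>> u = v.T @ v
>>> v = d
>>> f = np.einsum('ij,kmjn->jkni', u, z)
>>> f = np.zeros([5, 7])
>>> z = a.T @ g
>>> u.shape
(7, 7)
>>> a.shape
(2, 5)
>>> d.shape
(2, 5)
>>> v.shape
(2, 5)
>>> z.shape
(5, 2)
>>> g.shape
(2, 2)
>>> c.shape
(5, 7, 2)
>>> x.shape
(2, 5)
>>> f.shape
(5, 7)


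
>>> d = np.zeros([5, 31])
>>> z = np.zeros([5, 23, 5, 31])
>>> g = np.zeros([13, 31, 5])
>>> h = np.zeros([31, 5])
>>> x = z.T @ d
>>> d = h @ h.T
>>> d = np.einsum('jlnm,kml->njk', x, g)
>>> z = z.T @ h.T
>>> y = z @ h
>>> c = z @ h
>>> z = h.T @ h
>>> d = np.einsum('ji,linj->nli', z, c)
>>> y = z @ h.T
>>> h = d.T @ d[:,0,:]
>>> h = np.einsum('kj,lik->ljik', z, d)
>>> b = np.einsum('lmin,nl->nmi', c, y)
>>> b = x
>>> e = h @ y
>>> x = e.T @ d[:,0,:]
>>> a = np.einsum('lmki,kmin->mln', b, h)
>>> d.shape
(23, 31, 5)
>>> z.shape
(5, 5)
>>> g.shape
(13, 31, 5)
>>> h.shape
(23, 5, 31, 5)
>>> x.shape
(31, 31, 5, 5)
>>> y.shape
(5, 31)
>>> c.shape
(31, 5, 23, 5)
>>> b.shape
(31, 5, 23, 31)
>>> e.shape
(23, 5, 31, 31)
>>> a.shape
(5, 31, 5)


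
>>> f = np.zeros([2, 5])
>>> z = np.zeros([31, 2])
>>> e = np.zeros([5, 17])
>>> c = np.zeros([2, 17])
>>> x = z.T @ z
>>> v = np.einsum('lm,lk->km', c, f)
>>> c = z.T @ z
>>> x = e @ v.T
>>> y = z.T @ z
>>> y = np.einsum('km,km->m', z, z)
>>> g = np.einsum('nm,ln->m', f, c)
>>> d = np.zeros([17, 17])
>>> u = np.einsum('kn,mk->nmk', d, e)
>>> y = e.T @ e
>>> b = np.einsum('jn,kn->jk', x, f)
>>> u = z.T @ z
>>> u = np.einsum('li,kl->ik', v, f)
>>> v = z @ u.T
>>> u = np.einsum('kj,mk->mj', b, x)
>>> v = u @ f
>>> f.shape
(2, 5)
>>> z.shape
(31, 2)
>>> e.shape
(5, 17)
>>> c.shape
(2, 2)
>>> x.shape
(5, 5)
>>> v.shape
(5, 5)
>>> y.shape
(17, 17)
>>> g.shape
(5,)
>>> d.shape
(17, 17)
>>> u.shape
(5, 2)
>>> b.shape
(5, 2)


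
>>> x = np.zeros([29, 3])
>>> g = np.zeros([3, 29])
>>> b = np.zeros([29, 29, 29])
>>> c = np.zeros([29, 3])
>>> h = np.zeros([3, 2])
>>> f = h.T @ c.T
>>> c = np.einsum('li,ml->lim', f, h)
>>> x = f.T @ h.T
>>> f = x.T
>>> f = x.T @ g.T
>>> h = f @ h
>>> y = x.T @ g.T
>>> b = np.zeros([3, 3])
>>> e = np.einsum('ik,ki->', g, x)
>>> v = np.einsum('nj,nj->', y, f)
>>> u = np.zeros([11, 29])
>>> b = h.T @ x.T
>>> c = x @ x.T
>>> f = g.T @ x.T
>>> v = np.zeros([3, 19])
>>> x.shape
(29, 3)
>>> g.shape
(3, 29)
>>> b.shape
(2, 29)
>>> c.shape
(29, 29)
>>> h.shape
(3, 2)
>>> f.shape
(29, 29)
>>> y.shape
(3, 3)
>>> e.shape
()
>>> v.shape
(3, 19)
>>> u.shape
(11, 29)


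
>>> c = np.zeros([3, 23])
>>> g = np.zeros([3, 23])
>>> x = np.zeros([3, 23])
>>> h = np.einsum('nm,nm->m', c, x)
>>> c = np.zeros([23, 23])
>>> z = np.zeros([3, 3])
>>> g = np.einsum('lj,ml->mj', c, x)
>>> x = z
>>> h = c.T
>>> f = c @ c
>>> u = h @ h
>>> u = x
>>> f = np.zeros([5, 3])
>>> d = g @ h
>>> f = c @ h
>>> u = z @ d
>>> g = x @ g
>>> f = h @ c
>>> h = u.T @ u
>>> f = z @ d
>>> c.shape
(23, 23)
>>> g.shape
(3, 23)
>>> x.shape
(3, 3)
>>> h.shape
(23, 23)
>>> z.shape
(3, 3)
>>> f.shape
(3, 23)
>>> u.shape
(3, 23)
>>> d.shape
(3, 23)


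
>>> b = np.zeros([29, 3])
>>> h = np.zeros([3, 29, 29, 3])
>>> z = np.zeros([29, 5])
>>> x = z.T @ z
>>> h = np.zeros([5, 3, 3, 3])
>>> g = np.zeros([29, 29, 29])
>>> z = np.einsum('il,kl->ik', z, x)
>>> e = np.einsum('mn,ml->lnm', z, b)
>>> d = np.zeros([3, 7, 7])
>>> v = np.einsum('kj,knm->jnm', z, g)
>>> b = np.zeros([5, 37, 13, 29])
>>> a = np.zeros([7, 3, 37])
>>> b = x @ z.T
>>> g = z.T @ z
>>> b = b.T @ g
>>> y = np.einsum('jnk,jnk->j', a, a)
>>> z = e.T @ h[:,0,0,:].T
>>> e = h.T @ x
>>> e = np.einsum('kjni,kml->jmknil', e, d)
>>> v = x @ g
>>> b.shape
(29, 5)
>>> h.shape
(5, 3, 3, 3)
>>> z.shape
(29, 5, 5)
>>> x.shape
(5, 5)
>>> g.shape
(5, 5)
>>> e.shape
(3, 7, 3, 3, 5, 7)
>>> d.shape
(3, 7, 7)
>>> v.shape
(5, 5)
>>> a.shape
(7, 3, 37)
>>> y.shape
(7,)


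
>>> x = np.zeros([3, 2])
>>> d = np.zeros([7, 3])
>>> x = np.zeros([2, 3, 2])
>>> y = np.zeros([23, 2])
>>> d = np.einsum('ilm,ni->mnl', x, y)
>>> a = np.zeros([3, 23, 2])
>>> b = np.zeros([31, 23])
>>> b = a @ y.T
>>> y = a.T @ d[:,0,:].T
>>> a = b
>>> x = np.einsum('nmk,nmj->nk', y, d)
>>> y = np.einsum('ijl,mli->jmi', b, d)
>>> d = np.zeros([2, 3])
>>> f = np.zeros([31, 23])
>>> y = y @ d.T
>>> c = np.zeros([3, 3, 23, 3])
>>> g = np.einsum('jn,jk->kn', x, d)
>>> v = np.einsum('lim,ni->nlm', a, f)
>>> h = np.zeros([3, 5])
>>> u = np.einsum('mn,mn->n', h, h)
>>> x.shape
(2, 2)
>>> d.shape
(2, 3)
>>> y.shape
(23, 2, 2)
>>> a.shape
(3, 23, 23)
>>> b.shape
(3, 23, 23)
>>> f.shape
(31, 23)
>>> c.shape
(3, 3, 23, 3)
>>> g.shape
(3, 2)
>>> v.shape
(31, 3, 23)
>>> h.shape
(3, 5)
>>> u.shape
(5,)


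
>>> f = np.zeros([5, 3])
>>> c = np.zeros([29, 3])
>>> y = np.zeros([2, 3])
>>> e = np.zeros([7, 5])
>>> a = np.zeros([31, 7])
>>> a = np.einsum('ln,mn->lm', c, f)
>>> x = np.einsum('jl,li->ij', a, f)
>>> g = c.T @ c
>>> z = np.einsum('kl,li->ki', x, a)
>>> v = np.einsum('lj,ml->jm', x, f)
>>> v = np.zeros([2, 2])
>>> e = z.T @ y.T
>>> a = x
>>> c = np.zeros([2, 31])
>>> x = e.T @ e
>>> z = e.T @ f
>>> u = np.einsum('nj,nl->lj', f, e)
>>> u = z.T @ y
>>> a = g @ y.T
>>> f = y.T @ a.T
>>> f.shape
(3, 3)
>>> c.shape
(2, 31)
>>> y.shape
(2, 3)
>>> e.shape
(5, 2)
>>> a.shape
(3, 2)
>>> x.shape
(2, 2)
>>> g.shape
(3, 3)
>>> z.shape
(2, 3)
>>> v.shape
(2, 2)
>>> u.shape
(3, 3)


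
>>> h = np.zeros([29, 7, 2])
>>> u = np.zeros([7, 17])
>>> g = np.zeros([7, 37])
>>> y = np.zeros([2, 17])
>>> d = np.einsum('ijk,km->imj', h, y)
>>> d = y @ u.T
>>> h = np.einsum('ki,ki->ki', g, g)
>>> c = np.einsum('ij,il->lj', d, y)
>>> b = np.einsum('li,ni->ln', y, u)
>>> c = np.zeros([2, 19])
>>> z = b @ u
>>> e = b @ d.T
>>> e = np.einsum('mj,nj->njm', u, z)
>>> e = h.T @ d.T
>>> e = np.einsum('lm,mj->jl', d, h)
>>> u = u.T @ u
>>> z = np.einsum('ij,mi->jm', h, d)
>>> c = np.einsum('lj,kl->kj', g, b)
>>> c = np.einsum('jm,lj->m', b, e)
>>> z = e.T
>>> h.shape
(7, 37)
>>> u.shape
(17, 17)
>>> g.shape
(7, 37)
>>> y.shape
(2, 17)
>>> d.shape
(2, 7)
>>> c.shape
(7,)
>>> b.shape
(2, 7)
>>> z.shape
(2, 37)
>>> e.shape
(37, 2)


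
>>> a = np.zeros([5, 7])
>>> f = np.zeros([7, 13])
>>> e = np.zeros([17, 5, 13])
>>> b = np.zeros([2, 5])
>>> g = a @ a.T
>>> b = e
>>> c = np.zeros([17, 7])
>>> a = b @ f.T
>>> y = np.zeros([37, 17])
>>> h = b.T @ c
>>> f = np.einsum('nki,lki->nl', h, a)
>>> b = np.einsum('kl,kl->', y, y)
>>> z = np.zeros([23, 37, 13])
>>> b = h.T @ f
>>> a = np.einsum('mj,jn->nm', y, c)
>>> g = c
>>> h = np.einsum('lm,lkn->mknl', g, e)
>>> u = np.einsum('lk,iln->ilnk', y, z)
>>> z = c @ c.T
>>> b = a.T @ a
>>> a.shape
(7, 37)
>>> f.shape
(13, 17)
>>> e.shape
(17, 5, 13)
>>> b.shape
(37, 37)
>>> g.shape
(17, 7)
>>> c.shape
(17, 7)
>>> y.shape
(37, 17)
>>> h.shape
(7, 5, 13, 17)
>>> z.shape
(17, 17)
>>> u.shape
(23, 37, 13, 17)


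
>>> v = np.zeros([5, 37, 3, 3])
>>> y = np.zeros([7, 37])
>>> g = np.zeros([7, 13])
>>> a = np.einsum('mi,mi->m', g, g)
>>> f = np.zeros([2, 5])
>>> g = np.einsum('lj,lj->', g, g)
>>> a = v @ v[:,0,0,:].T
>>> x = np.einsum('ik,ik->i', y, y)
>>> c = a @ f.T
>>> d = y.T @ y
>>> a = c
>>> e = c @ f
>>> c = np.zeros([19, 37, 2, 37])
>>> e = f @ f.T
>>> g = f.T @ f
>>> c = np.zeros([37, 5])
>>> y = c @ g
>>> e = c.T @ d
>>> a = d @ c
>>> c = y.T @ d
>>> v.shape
(5, 37, 3, 3)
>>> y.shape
(37, 5)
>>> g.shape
(5, 5)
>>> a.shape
(37, 5)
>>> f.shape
(2, 5)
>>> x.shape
(7,)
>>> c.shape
(5, 37)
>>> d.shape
(37, 37)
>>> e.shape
(5, 37)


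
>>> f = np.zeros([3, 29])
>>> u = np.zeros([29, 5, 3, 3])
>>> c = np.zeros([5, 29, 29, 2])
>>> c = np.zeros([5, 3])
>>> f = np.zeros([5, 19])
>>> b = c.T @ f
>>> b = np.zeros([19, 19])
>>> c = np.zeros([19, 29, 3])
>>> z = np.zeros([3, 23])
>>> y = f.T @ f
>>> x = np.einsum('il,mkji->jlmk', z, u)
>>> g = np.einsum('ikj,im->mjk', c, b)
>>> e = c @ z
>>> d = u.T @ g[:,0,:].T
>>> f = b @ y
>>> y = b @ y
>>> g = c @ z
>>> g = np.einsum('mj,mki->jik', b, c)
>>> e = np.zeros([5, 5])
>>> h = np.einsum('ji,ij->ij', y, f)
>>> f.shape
(19, 19)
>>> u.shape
(29, 5, 3, 3)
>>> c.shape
(19, 29, 3)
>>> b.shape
(19, 19)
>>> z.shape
(3, 23)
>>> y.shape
(19, 19)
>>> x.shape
(3, 23, 29, 5)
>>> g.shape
(19, 3, 29)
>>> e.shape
(5, 5)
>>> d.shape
(3, 3, 5, 19)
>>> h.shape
(19, 19)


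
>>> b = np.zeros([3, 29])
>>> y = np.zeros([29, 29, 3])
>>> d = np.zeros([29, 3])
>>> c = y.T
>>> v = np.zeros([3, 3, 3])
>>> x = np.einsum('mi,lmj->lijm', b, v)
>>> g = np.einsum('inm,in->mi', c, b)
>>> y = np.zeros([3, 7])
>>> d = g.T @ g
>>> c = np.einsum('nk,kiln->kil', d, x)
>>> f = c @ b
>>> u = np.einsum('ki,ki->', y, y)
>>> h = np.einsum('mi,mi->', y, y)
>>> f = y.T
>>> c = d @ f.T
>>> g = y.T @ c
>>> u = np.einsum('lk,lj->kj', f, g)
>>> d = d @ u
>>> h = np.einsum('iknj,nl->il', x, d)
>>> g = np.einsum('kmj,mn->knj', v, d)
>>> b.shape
(3, 29)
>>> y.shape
(3, 7)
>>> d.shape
(3, 7)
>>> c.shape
(3, 7)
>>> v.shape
(3, 3, 3)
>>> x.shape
(3, 29, 3, 3)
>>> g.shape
(3, 7, 3)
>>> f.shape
(7, 3)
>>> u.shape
(3, 7)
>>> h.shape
(3, 7)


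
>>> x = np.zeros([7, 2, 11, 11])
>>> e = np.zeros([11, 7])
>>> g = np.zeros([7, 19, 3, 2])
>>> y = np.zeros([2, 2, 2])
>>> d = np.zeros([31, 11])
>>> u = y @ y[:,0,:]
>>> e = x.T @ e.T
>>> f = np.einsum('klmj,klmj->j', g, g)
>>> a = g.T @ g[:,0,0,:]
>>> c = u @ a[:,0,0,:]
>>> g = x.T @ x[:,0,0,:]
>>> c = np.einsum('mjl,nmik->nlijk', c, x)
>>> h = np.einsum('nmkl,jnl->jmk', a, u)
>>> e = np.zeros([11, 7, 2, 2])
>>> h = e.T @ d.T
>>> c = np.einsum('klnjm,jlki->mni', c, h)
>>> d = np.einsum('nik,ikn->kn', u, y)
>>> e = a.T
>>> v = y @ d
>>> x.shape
(7, 2, 11, 11)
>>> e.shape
(2, 19, 3, 2)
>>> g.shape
(11, 11, 2, 11)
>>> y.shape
(2, 2, 2)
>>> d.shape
(2, 2)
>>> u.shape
(2, 2, 2)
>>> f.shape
(2,)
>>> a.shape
(2, 3, 19, 2)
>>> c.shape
(11, 11, 31)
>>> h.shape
(2, 2, 7, 31)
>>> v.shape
(2, 2, 2)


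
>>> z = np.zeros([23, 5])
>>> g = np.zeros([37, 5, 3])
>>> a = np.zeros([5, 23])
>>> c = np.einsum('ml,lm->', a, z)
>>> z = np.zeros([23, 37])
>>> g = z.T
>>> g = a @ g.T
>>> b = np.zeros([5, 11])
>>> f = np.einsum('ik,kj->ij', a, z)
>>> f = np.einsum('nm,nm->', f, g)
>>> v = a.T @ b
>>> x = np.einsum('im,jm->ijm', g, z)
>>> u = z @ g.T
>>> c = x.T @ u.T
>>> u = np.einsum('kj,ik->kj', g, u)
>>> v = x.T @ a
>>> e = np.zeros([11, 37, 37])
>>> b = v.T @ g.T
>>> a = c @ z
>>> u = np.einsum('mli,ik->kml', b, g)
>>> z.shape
(23, 37)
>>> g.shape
(5, 37)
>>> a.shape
(37, 23, 37)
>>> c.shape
(37, 23, 23)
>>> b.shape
(23, 23, 5)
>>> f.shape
()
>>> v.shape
(37, 23, 23)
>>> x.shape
(5, 23, 37)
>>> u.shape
(37, 23, 23)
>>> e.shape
(11, 37, 37)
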